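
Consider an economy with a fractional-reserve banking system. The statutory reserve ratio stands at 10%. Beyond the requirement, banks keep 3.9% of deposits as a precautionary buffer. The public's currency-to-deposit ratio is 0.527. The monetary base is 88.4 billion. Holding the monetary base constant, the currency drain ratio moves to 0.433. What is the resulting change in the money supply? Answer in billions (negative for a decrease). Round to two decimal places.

18.78 billion

Initially m₁ = (1 + 0.527) / (0.1 + 0.039 + 0.527) ≈ 2.29279, so M₁ = 2.29279 × 88.4 ≈ 202.6826 billion.
After the change m₂ = (1 + 0.433) / (0.1 + 0.039 + 0.433) ≈ 2.50524, so M₂ = 2.50524 × 88.4 ≈ 221.4632 billion.
ΔM = M₂ − M₁ = 221.4632 − 202.6826 = 18.7806 billion.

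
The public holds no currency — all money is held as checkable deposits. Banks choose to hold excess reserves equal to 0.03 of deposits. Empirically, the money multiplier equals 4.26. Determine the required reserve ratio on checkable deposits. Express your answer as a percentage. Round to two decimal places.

20.47%

Using m = 4.26. Since m = (1 + c)/(c + rr + e), the denominator satisfies c + rr + e = (1 + c)/m = (1 + 0) / 4.26 ≈ 0.234742.
With c = 0 and e = 0.03, the required reserve ratio on checkable deposits is 0.234742 − 0 − 0.03 = 0.204742.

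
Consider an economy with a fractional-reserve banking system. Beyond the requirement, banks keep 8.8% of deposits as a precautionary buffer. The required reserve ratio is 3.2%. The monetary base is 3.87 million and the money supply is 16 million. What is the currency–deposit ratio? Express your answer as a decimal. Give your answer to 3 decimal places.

0.161

Using m = M/MB = 16/3.87 ≈ 4.134367. From m = (1 + c)/(c + rr + e), rearranging gives 1 + c = m·(c + rr + e), so c·(1 − m) = m·(rr + e) − 1.
Hence c = [m·(rr + e) − 1]/(1 − m) = [4.134367 × (0.032 + 0.088) − 1] / (1 − 4.134367) ≈ 0.160758.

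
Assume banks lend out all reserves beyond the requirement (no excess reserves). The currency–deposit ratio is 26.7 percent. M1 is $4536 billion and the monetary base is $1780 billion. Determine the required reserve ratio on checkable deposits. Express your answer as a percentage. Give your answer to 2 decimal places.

Using m = M/MB = 4536/1780 ≈ 2.548315. Since m = (1 + c)/(c + rr + e), the denominator satisfies c + rr + e = (1 + c)/m = (1 + 0.267) / 2.548315 ≈ 0.497191.
With c = 0.267 and e = 0, the required reserve ratio on checkable deposits is 0.497191 − 0.267 − 0 = 0.230191.

23.02%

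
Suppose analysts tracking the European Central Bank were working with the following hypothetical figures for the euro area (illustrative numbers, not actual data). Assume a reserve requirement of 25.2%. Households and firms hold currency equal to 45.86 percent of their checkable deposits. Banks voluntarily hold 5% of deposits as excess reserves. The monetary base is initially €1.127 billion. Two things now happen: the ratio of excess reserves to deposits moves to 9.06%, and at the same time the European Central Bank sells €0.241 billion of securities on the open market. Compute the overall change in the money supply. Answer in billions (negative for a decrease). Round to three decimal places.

-0.548 billion

Before: m₁ = (1 + 0.4586) / (0.252 + 0.05 + 0.4586) ≈ 1.91770, MB₁ = 1.127, so M₁ = 1.91770 × 1.127 ≈ 2.1612 billion.
After: m₂ = (1 + 0.4586) / (0.252 + 0.0906 + 0.4586) ≈ 1.82052, MB₂ = 1.127 − 0.241 = 0.886, so M₂ = 1.82052 × 0.886 ≈ 1.613 billion.
ΔM = M₂ − M₁ = 1.613 − 2.1612 = -0.5482 billion.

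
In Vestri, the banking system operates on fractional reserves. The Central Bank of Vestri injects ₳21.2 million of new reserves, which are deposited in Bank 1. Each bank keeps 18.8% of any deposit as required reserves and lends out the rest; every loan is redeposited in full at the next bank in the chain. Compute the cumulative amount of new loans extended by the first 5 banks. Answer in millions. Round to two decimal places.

Bank i lends (1 − rr)^i of the original deposit: Bank 1 lends 21.2·0.8120 = 17.2144, Bank 2 lends 21.2·0.8120² ≈ 13.9781, and so on.
Summing a geometric series: total = 21.2·[0.8120·(1 − 0.8120^5) / (1 − 0.8120)] ≈ 59.2428 million.

₳59.24 million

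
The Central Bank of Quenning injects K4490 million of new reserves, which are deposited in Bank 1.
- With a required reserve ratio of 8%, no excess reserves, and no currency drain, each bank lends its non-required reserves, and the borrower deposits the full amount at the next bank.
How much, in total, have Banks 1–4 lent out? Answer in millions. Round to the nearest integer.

Bank i lends (1 − rr)^i of the original deposit: Bank 1 lends 4490·0.9200 = 4130.8000, Bank 2 lends 4490·0.9200² = 3800.3360, and so on.
Summing a geometric series: total = 4490·[0.9200·(1 − 0.9200^4) / (1 − 0.9200)] ≈ 14644.0495 million.

K14644 million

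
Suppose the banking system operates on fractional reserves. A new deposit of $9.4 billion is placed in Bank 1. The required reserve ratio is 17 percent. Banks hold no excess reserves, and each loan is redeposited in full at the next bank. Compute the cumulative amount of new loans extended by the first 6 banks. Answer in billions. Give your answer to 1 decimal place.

Bank i lends (1 − rr)^i of the original deposit: Bank 1 lends 9.4·0.8300 = 7.8020, Bank 2 lends 9.4·0.8300² ≈ 6.4757, and so on.
Summing a geometric series: total = 9.4·[0.8300·(1 − 0.8300^6) / (1 − 0.8300)] ≈ 30.8895 billion.

$30.9 billion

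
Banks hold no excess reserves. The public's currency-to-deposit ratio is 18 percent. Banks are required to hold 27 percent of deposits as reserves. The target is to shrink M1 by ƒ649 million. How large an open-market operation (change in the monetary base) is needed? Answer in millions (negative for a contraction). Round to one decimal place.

The money multiplier is m = (1 + c) / (rr + c) = (1 + 0.18) / (0.27 + 0.18) ≈ 2.62222.
ΔMB = ΔM / m = (−649) / 2.62222 ≈ -247.5002 million.

-247.5 million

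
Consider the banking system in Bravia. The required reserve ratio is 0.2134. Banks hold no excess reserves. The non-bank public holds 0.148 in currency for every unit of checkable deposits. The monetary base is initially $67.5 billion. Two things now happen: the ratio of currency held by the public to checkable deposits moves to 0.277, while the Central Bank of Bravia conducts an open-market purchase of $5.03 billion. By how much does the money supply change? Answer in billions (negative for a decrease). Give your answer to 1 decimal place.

-25.5 billion

Before: m₁ = (1 + 0.148) / (0.2134 + 0.148) ≈ 3.1765, MB₁ = 67.5, so M₁ = 3.1765 × 67.5 ≈ 214.4137 billion.
After: m₂ = (1 + 0.277) / (0.2134 + 0.277) ≈ 2.6040, MB₂ = 67.5 + 5.03 = 72.53, so M₂ = 2.6040 × 72.53 ≈ 188.8681 billion.
ΔM = M₂ − M₁ = 188.8681 − 214.4137 = -25.5456 billion.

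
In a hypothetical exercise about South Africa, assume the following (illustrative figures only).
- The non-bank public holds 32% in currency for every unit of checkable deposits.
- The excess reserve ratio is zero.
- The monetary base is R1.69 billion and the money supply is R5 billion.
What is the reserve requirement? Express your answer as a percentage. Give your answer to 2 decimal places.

12.62%

Using m = M/MB = 5/1.69 ≈ 2.958580. Since m = (1 + c)/(c + rr + e), the denominator satisfies c + rr + e = (1 + c)/m = (1 + 0.32) / 2.958580 ≈ 0.446160.
With c = 0.32 and e = 0, the reserve requirement is 0.446160 − 0.32 − 0 = 0.12616.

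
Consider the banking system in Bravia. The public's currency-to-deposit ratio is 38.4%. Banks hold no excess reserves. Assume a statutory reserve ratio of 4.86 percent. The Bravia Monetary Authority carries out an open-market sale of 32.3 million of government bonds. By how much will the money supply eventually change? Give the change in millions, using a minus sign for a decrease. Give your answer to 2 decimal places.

The money multiplier is m = (1 + c) / (rr + c) = (1 + 0.384) / (0.0486 + 0.384) ≈ 3.19926.
The sale removes 32.3 million of base, so ΔM = m × ΔMB = 3.19926 × (−32.3) ≈ -103.3361 million.

-103.34 million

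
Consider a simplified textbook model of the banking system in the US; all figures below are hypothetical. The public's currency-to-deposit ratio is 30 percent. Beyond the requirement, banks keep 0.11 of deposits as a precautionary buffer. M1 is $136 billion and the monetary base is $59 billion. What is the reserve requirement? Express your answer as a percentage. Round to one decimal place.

Using m = M/MB = 136/59 ≈ 2.305085. Since m = (1 + c)/(c + rr + e), the denominator satisfies c + rr + e = (1 + c)/m = (1 + 0.3) / 2.305085 ≈ 0.563971.
With c = 0.3 and e = 0.11, the reserve requirement is 0.563971 − 0.3 − 0.11 = 0.153971.

15.4%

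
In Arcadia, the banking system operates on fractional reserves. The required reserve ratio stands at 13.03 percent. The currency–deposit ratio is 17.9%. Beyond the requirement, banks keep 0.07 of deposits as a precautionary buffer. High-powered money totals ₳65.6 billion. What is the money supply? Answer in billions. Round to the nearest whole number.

₳204 billion

The money multiplier is m = (1 + c) / (rr + e + c) = (1 + 0.179) / (0.1303 + 0.07 + 0.179) ≈ 3.1084.
So M = m × MB = 3.1084 × 65.6 ≈ 203.911 billion.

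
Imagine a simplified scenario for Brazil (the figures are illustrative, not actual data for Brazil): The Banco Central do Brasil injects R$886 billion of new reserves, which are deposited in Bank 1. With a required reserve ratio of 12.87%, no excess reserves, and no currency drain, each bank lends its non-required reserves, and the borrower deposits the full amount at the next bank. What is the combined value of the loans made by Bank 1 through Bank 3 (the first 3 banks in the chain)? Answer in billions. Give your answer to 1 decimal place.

R$2030.6 billion

Bank i lends (1 − rr)^i of the original deposit: Bank 1 lends 886·0.8713 = 771.9718, Bank 2 lends 886·0.8713² ≈ 672.6190, and so on.
Summing a geometric series: total = 886·[0.8713·(1 − 0.8713^3) / (1 − 0.8713)] ≈ 2030.6438 billion.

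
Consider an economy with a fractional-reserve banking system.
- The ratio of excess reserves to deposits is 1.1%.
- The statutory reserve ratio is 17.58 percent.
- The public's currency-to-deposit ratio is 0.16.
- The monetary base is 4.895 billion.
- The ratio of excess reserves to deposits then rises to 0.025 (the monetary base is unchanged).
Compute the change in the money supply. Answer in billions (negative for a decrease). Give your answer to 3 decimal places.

-0.635 billion

Initially m₁ = (1 + 0.16) / (0.1758 + 0.011 + 0.16) ≈ 3.34487, so M₁ = 3.34487 × 4.895 ≈ 16.3731 billion.
After the change m₂ = (1 + 0.16) / (0.1758 + 0.025 + 0.16) ≈ 3.21508, so M₂ = 3.21508 × 4.895 ≈ 15.7378 billion.
ΔM = M₂ − M₁ = 15.7378 − 16.3731 = -0.6353 billion.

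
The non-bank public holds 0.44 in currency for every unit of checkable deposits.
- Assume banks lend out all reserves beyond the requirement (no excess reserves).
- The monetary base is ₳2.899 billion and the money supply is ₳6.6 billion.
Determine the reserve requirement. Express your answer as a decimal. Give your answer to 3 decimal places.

0.193

Using m = M/MB = 6.6/2.899 ≈ 2.276647. Since m = (1 + c)/(c + rr + e), the denominator satisfies c + rr + e = (1 + c)/m = (1 + 0.44) / 2.276647 ≈ 0.632509.
With c = 0.44 and e = 0, the reserve requirement is 0.632509 − 0.44 − 0 = 0.192509.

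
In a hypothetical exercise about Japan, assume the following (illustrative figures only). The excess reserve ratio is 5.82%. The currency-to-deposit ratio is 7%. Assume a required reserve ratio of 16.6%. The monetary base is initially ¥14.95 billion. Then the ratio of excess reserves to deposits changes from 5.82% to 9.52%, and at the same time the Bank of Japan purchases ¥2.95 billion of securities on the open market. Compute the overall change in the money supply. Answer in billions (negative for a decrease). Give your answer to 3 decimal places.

¥3.456 billion

Before: m₁ = (1 + 0.07) / (0.166 + 0.0582 + 0.07) ≈ 3.636982, MB₁ = 14.95, so M₁ = 3.636982 × 14.95 ≈ 54.3729 billion.
After: m₂ = (1 + 0.07) / (0.166 + 0.0952 + 0.07) ≈ 3.230676, MB₂ = 14.95 + 2.95 = 17.9, so M₂ = 3.230676 × 17.9 ≈ 57.8291 billion.
ΔM = M₂ − M₁ = 57.8291 − 54.3729 = 3.4562 billion.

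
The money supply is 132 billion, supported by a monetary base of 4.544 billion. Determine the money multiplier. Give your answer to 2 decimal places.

The money multiplier is m = M / MB = 132 / 4.544 ≈ 29.04930.

29.05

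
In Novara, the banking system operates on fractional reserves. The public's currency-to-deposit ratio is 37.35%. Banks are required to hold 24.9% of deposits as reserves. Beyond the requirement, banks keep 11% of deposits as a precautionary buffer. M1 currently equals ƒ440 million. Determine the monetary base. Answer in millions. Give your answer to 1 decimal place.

ƒ234.7 million

The money multiplier is m = (1 + c) / (rr + e + c) = (1 + 0.3735) / (0.249 + 0.11 + 0.3735) ≈ 1.87509.
MB = M / m = 440 / 1.87509 ≈ 234.6554 million.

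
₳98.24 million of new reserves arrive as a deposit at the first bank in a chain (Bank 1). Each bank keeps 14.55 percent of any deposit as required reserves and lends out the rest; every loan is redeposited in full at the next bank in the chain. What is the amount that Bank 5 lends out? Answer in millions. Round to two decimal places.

Each bank lends a fraction (1 − rr) = 0.8545 of the deposit it receives, so Bank 5 receives 98.24·0.8545^4 and lends 98.24·0.8545^5 ≈ 44.7557 million.

₳44.76 million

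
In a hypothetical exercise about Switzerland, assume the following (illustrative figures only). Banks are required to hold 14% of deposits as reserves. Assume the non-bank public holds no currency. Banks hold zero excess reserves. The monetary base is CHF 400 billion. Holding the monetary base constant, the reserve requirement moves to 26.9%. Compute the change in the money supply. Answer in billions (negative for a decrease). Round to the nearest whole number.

-1370 billion

Initially m₁ = 1 / (0.14) ≈ 7.1429, so M₁ = 7.1429 × 400 = 2857.16 billion.
After the change m₂ = 1 / (0.269) ≈ 3.7175, so M₂ = 3.7175 × 400 = 1487 billion.
ΔM = M₂ − M₁ = 1487 − 2857.16 = -1370.16 billion.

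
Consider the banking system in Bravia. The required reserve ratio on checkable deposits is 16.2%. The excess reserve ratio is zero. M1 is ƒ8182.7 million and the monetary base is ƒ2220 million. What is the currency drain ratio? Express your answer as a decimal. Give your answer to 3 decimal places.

Using m = M/MB = 8182.7/2220 ≈ 3.685901. From m = (1 + c)/(c + rr + e), rearranging gives 1 + c = m·(c + rr + e), so c·(1 − m) = m·(rr + e) − 1.
Hence c = [m·(rr + e) − 1]/(1 − m) = [3.685901 × (0.162 + 0) − 1] / (1 − 3.685901) ≈ 0.150000.

0.150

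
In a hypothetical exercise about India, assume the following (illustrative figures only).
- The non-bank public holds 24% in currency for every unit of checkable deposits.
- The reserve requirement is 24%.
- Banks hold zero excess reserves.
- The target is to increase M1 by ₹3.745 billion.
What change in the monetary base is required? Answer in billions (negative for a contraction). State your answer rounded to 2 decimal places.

The money multiplier is m = (1 + c) / (rr + c) = (1 + 0.24) / (0.24 + 0.24) ≈ 2.5833.
ΔMB = ΔM / m = (+3.745) / 2.5833 ≈ 1.4497 billion.

₹1.45 billion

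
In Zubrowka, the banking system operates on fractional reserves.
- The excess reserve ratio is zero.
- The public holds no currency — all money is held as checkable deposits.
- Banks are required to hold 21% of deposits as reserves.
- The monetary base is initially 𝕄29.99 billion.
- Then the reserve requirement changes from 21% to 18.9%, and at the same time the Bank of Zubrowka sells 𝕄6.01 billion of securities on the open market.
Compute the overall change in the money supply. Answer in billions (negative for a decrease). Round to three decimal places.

Before: m₁ = 1 / (0.21) ≈ 4.761905, MB₁ = 29.99, so M₁ = 4.761905 × 29.99 ≈ 142.8095 billion.
After: m₂ = 1 / (0.189) ≈ 5.291005, MB₂ = 29.99 − 6.01 = 23.98, so M₂ = 5.291005 × 23.98 ≈ 126.8783 billion.
ΔM = M₂ − M₁ = 126.8783 − 142.8095 = -15.9312 billion.

-15.931 billion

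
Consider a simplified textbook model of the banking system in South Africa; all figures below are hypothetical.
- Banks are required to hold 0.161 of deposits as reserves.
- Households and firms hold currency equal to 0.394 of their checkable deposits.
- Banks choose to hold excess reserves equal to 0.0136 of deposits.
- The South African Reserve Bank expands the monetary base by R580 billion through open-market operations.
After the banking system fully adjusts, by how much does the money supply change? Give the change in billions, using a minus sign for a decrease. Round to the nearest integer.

The money multiplier is m = (1 + c) / (rr + e + c) = (1 + 0.394) / (0.161 + 0.0136 + 0.394) ≈ 2.4516.
The purchase adds 580 billion of base, so ΔM = m × ΔMB = 2.4516 × (+580) = 1421.928 billion.

R1422 billion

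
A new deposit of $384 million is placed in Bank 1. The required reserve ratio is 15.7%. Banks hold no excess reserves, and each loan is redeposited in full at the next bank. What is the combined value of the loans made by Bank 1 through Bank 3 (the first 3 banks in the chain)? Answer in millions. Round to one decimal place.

Bank i lends (1 − rr)^i of the original deposit: Bank 1 lends 384·0.8430 = 323.7120, Bank 2 lends 384·0.8430² ≈ 272.8892, and so on.
Summing a geometric series: total = 384·[0.8430·(1 − 0.8430^3) / (1 − 0.8430)] ≈ 826.6468 million.

$826.6 million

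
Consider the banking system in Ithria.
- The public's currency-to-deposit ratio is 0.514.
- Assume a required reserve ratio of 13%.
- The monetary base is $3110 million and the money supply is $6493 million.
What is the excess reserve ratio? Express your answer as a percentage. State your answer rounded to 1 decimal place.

8.1%

Using m = M/MB = 6493/3110 ≈ 2.087781. Since m = (1 + c)/(c + rr + e), the denominator satisfies c + rr + e = (1 + c)/m = (1 + 0.514) / 2.087781 ≈ 0.725172.
With c = 0.514 and rr = 0.13, the excess reserve ratio is 0.725172 − 0.514 − 0.13 = 0.081172.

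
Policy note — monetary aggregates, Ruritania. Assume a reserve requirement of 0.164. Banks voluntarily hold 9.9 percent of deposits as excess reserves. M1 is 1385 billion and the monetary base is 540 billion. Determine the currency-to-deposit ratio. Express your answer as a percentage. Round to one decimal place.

Using m = M/MB = 1385/540 ≈ 2.564815. From m = (1 + c)/(c + rr + e), rearranging gives 1 + c = m·(c + rr + e), so c·(1 − m) = m·(rr + e) − 1.
Hence c = [m·(rr + e) − 1]/(1 − m) = [2.564815 × (0.164 + 0.099) − 1] / (1 − 2.564815) ≈ 0.207982.

20.8%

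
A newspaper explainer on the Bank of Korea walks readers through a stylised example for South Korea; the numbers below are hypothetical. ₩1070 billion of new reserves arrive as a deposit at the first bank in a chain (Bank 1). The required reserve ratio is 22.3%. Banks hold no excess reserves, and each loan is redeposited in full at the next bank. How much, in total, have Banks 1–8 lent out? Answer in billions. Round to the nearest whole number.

Bank i lends (1 − rr)^i of the original deposit: Bank 1 lends 1070·0.7770 = 831.3900, Bank 2 lends 1070·0.7770² ≈ 645.9900, and so on.
Summing a geometric series: total = 1070·[0.7770·(1 − 0.7770^8) / (1 − 0.7770)] ≈ 3232.9066 billion.

₩3233 billion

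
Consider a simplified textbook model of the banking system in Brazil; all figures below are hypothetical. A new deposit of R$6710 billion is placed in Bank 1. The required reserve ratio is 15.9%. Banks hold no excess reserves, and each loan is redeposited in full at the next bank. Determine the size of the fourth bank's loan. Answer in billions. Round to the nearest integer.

R$3357 billion

Each bank lends a fraction (1 − rr) = 0.8410 of the deposit it receives, so Bank 4 receives 6710·0.8410^3 and lends 6710·0.8410^4 ≈ 3356.6534 billion.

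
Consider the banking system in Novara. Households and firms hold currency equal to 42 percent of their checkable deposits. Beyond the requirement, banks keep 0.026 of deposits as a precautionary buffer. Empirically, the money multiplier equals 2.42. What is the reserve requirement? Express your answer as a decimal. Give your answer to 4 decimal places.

0.1408

Using m = 2.42. Since m = (1 + c)/(c + rr + e), the denominator satisfies c + rr + e = (1 + c)/m = (1 + 0.42) / 2.42 ≈ 0.586777.
With c = 0.42 and e = 0.026, the reserve requirement is 0.586777 − 0.42 − 0.026 = 0.140777.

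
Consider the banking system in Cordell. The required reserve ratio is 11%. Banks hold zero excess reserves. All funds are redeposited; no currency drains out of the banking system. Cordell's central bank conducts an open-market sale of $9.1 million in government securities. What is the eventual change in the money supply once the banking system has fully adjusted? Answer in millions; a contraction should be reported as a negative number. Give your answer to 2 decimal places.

The simple money multiplier is m = 1/rr = 1/0.11 ≈ 9.0909.
An open-market sale reduces the monetary base by 9.1 million, so ΔM = m × ΔMB = 9.0909 × (−9.1) ≈ -82.7272 million.

-82.73 million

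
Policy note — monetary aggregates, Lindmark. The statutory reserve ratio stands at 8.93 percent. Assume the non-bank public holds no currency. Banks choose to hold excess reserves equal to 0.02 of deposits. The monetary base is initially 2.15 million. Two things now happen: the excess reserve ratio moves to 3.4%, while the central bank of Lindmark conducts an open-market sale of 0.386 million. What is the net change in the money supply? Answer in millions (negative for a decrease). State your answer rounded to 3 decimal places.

-5.364 million

Before: m₁ = 1 / (0.0893 + 0.02) ≈ 9.14913, MB₁ = 2.15, so M₁ = 9.14913 × 2.15 ≈ 19.6706 million.
After: m₂ = 1 / (0.0893 + 0.034) ≈ 8.11030, MB₂ = 2.15 − 0.386 = 1.764, so M₂ = 8.11030 × 1.764 ≈ 14.3066 million.
ΔM = M₂ − M₁ = 14.3066 − 19.6706 = -5.364 million.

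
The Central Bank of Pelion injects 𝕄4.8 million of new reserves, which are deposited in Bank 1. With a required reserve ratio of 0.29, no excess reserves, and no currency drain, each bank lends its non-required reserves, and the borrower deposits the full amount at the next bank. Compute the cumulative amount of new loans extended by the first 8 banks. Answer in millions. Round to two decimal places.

𝕄10.99 million

Bank i lends (1 − rr)^i of the original deposit: Bank 1 lends 4.8·0.7100 = 3.4080, Bank 2 lends 4.8·0.7100² ≈ 2.4197, and so on.
Summing a geometric series: total = 4.8·[0.7100·(1 − 0.7100^8) / (1 − 0.7100)] ≈ 10.9929 million.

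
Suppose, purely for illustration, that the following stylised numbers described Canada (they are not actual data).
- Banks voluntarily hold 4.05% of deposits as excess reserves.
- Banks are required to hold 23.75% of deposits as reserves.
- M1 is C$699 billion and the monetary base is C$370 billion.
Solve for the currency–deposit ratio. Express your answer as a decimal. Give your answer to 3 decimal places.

Using m = M/MB = 699/370 ≈ 1.889189. From m = (1 + c)/(c + rr + e), rearranging gives 1 + c = m·(c + rr + e), so c·(1 − m) = m·(rr + e) − 1.
Hence c = [m·(rr + e) − 1]/(1 − m) = [1.889189 × (0.2375 + 0.0405) − 1] / (1 − 1.889189) ≈ 0.533976.

0.534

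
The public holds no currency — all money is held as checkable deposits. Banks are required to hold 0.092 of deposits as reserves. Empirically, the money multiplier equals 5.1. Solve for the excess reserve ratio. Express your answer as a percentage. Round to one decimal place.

Using m = 5.1. Since m = (1 + c)/(c + rr + e), the denominator satisfies c + rr + e = (1 + c)/m = (1 + 0) / 5.1 ≈ 0.196078.
With c = 0 and rr = 0.092, the excess reserve ratio is 0.196078 − 0 − 0.092 = 0.104078.

10.4%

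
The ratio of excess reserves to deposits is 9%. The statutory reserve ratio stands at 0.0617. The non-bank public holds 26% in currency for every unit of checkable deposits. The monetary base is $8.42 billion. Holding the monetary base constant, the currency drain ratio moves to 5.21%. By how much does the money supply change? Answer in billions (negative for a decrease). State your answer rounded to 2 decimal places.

Initially m₁ = (1 + 0.26) / (0.0617 + 0.09 + 0.26) ≈ 3.0605, so M₁ = 3.0605 × 8.42 ≈ 25.7694 billion.
After the change m₂ = (1 + 0.0521) / (0.0617 + 0.09 + 0.0521) ≈ 5.1624, so M₂ = 5.1624 × 8.42 ≈ 43.4674 billion.
ΔM = M₂ − M₁ = 43.4674 − 25.7694 = 17.698 billion.

$17.70 billion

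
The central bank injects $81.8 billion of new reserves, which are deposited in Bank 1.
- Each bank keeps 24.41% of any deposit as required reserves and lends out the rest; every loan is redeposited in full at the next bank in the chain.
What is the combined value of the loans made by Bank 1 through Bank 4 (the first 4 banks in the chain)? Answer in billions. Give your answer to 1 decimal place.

Bank i lends (1 − rr)^i of the original deposit: Bank 1 lends 81.8·0.7559 ≈ 61.8326, Bank 2 lends 81.8·0.7559² ≈ 46.7393, and so on.
Summing a geometric series: total = 81.8·[0.7559·(1 − 0.7559^4) / (1 − 0.7559)] ≈ 170.6082 billion.

$170.6 billion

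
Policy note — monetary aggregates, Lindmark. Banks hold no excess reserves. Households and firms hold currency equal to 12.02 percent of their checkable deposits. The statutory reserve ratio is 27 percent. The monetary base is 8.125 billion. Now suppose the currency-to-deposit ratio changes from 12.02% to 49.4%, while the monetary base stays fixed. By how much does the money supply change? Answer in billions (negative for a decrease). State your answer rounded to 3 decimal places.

Initially m₁ = (1 + 0.1202) / (0.27 + 0.1202) ≈ 2.87084, so M₁ = 2.87084 × 8.125 ≈ 23.3256 billion.
After the change m₂ = (1 + 0.494) / (0.27 + 0.494) ≈ 1.95550, so M₂ = 1.95550 × 8.125 ≈ 15.8884 billion.
ΔM = M₂ − M₁ = 15.8884 − 23.3256 = -7.4372 billion.

-7.437 billion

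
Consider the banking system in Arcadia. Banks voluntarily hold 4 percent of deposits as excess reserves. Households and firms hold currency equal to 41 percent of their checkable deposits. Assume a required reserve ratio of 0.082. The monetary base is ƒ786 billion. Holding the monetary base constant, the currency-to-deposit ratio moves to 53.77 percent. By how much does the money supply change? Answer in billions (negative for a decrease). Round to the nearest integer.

Initially m₁ = (1 + 0.41) / (0.082 + 0.04 + 0.41) ≈ 2.6504, so M₁ = 2.6504 × 786 = 2083.2144 billion.
After the change m₂ = (1 + 0.5377) / (0.082 + 0.04 + 0.5377) ≈ 2.3309, so M₂ = 2.3309 × 786 = 1832.0874 billion.
ΔM = M₂ − M₁ = 1832.0874 − 2083.2144 = -251.127 billion.

-251 billion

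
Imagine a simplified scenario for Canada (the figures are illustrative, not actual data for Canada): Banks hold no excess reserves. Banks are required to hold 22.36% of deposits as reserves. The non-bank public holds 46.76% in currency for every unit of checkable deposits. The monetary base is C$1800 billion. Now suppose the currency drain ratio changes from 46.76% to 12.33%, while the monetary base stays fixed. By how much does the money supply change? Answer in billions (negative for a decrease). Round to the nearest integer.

Initially m₁ = (1 + 0.4676) / (0.2236 + 0.4676) ≈ 2.12326, so M₁ = 2.12326 × 1800 = 3821.868 billion.
After the change m₂ = (1 + 0.1233) / (0.2236 + 0.1233) ≈ 3.23811, so M₂ = 3.23811 × 1800 = 5828.598 billion.
ΔM = M₂ − M₁ = 5828.598 − 3821.868 = 2006.73 billion.

C$2007 billion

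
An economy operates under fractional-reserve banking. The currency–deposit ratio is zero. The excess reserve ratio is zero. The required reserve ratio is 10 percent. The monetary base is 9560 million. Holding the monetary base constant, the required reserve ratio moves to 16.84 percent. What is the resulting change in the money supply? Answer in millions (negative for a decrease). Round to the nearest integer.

-38830 million

Initially m₁ = 1 / (0.1) = 10, so M₁ = 10 × 9560 = 95600 million.
After the change m₂ = 1 / (0.1684) ≈ 5.93824, so M₂ = 5.93824 × 9560 = 56769.5744 million.
ΔM = M₂ − M₁ = 56769.5744 − 95600 = -38830.4256 million.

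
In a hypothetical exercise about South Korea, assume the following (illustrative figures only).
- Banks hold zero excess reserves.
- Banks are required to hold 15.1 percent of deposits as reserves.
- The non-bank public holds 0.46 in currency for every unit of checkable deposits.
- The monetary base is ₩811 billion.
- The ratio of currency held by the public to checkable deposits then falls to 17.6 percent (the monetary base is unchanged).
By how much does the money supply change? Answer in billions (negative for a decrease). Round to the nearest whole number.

Initially m₁ = (1 + 0.46) / (0.151 + 0.46) ≈ 2.3895, so M₁ = 2.3895 × 811 = 1937.8845 billion.
After the change m₂ = (1 + 0.176) / (0.151 + 0.176) ≈ 3.5963, so M₂ = 3.5963 × 811 = 2916.5993 billion.
ΔM = M₂ − M₁ = 2916.5993 − 1937.8845 = 978.7148 billion.

₩979 billion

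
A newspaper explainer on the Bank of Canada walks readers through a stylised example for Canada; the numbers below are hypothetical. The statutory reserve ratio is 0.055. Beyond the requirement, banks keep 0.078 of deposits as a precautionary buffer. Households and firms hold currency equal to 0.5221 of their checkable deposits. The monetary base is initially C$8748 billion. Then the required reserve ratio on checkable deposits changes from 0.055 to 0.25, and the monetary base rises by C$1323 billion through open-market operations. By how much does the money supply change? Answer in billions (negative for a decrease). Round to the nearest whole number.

Before: m₁ = (1 + 0.5221) / (0.055 + 0.078 + 0.5221) ≈ 2.323462, MB₁ = 8748, so M₁ = 2.323462 × 8748 ≈ 20325.6456 billion.
After: m₂ = (1 + 0.5221) / (0.25 + 0.078 + 0.5221) ≈ 1.790495, MB₂ = 8748 + 1323 = 10071, so M₂ = 1.790495 × 10071 ≈ 18032.0751 billion.
ΔM = M₂ − M₁ = 18032.0751 − 20325.6456 = -2293.5705 billion.

-2294 billion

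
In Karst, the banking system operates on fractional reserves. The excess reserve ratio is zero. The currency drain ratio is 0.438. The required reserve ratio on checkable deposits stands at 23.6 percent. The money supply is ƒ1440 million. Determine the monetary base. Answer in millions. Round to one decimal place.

The money multiplier is m = (1 + c) / (rr + c) = (1 + 0.438) / (0.236 + 0.438) ≈ 2.133531.
MB = M / m = 1440 / 2.133531 ≈ 674.9375 million.

ƒ674.9 million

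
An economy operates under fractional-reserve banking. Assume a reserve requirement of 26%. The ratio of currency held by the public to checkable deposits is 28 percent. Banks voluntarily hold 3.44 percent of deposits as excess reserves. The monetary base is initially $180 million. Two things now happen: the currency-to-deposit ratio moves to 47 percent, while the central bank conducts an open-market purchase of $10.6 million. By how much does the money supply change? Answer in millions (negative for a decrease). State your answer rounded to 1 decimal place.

-34.6 million

Before: m₁ = (1 + 0.28) / (0.26 + 0.0344 + 0.28) ≈ 2.22841, MB₁ = 180, so M₁ = 2.22841 × 180 = 401.1138 million.
After: m₂ = (1 + 0.47) / (0.26 + 0.0344 + 0.47) ≈ 1.92308, MB₂ = 180 + 10.6 = 190.6, so M₂ = 1.92308 × 190.6 ≈ 366.539 million.
ΔM = M₂ − M₁ = 366.539 − 401.1138 = -34.5748 million.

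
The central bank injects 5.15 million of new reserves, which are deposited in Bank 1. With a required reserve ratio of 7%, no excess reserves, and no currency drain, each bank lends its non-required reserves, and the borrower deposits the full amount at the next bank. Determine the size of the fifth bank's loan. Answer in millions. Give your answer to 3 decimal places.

3.583 million

Each bank lends a fraction (1 − rr) = 0.9300 of the deposit it receives, so Bank 5 receives 5.15·0.9300^4 and lends 5.15·0.9300^5 ≈ 3.5828 million.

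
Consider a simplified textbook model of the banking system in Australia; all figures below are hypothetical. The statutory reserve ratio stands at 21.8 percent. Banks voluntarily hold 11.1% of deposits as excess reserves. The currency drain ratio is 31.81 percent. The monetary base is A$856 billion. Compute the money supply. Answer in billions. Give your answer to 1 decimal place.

A$1743.6 billion

The money multiplier is m = (1 + c) / (rr + e + c) = (1 + 0.3181) / (0.218 + 0.111 + 0.3181) ≈ 2.03693.
So M = m × MB = 2.03693 × 856 ≈ 1743.6121 billion.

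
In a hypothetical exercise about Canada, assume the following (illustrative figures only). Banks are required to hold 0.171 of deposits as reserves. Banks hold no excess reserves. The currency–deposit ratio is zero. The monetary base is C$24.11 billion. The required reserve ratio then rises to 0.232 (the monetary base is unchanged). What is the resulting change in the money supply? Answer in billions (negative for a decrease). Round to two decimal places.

-37.07 billion

Initially m₁ = 1 / (0.171) ≈ 5.84795, so M₁ = 5.84795 × 24.11 ≈ 140.9941 billion.
After the change m₂ = 1 / (0.232) ≈ 4.31034, so M₂ = 4.31034 × 24.11 ≈ 103.9223 billion.
ΔM = M₂ − M₁ = 103.9223 − 140.9941 = -37.0718 billion.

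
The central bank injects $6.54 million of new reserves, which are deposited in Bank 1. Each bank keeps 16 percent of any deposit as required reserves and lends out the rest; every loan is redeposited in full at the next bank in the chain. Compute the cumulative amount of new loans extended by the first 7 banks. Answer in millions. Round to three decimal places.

Bank i lends (1 − rr)^i of the original deposit: Bank 1 lends 6.54·0.8400 = 5.4936, Bank 2 lends 6.54·0.8400² ≈ 4.6146, and so on.
Summing a geometric series: total = 6.54·[0.8400·(1 − 0.8400^7) / (1 − 0.8400)] ≈ 24.2031 million.

$24.203 million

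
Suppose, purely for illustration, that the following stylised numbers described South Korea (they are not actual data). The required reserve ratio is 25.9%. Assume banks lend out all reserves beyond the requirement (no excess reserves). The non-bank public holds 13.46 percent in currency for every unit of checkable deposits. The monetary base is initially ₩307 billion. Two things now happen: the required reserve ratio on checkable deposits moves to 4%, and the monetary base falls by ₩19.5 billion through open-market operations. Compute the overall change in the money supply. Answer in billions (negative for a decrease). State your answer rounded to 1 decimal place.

₩983.3 billion

Before: m₁ = (1 + 0.1346) / (0.259 + 0.1346) ≈ 2.88262, MB₁ = 307, so M₁ = 2.88262 × 307 ≈ 884.9643 billion.
After: m₂ = (1 + 0.1346) / (0.04 + 0.1346) ≈ 6.49828, MB₂ = 307 − 19.5 = 287.5, so M₂ = 6.49828 × 287.5 = 1868.2555 billion.
ΔM = M₂ − M₁ = 1868.2555 − 884.9643 = 983.2912 billion.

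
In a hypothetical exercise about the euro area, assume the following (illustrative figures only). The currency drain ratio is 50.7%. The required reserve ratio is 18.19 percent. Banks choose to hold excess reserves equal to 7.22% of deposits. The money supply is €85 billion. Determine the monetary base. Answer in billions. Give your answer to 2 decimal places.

The money multiplier is m = (1 + c) / (rr + e + c) = (1 + 0.507) / (0.1819 + 0.0722 + 0.507) ≈ 1.98003.
MB = M / m = 85 / 1.98003 ≈ 42.9286 billion.

€42.93 billion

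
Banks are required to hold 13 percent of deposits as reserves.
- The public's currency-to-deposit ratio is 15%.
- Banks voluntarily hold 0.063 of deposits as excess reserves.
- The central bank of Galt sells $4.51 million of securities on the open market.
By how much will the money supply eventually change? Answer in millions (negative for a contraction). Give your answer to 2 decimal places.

The money multiplier is m = (1 + c) / (rr + e + c) = (1 + 0.15) / (0.13 + 0.063 + 0.15) ≈ 3.3528.
The sale removes 4.51 million of base, so ΔM = m × ΔMB = 3.3528 × (−4.51) ≈ -15.1211 million.

-15.12 million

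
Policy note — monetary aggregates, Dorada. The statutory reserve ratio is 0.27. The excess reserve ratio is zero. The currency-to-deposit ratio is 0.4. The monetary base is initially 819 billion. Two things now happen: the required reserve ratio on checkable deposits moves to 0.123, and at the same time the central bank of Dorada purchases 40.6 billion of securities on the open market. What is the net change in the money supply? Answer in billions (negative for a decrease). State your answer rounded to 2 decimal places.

589.69 billion

Before: m₁ = (1 + 0.4) / (0.27 + 0.4) ≈ 2.089552, MB₁ = 819, so M₁ = 2.089552 × 819 ≈ 1711.3431 billion.
After: m₂ = (1 + 0.4) / (0.123 + 0.4) ≈ 2.676864, MB₂ = 819 + 40.6 = 859.6, so M₂ = 2.676864 × 859.6 ≈ 2301.0323 billion.
ΔM = M₂ − M₁ = 2301.0323 − 1711.3431 = 589.6892 billion.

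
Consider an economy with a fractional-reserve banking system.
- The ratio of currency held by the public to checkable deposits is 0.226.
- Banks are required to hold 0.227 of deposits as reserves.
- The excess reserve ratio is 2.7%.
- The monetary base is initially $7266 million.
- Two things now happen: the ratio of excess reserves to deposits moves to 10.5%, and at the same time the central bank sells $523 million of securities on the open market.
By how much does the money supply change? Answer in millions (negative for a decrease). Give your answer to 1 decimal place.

-3743.3 million

Before: m₁ = (1 + 0.226) / (0.227 + 0.027 + 0.226) ≈ 2.554167, MB₁ = 7266, so M₁ = 2.554167 × 7266 ≈ 18558.5774 million.
After: m₂ = (1 + 0.226) / (0.227 + 0.105 + 0.226) ≈ 2.197133, MB₂ = 7266 − 523 = 6743, so M₂ = 2.197133 × 6743 ≈ 14815.2678 million.
ΔM = M₂ − M₁ = 14815.2678 − 18558.5774 = -3743.3096 million.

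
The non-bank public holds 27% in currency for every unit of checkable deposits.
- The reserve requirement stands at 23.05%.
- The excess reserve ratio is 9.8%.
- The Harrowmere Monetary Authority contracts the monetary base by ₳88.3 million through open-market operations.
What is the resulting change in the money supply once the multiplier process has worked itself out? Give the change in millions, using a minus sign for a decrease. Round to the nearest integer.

-187 million

The money multiplier is m = (1 + c) / (rr + e + c) = (1 + 0.27) / (0.2305 + 0.098 + 0.27) ≈ 2.1220.
The sale removes 88.3 million of base, so ΔM = m × ΔMB = 2.1220 × (−88.3) = -187.3726 million.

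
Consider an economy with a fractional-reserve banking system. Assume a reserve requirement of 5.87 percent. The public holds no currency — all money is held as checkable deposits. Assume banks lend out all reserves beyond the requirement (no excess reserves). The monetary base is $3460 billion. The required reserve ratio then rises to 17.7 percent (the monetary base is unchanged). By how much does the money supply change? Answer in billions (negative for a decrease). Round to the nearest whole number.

Initially m₁ = 1 / (0.0587) ≈ 17.03578, so M₁ = 17.03578 × 3460 = 58943.7988 billion.
After the change m₂ = 1 / (0.177) ≈ 5.64972, so M₂ = 5.64972 × 3460 = 19548.0312 billion.
ΔM = M₂ − M₁ = 19548.0312 − 58943.7988 = -39395.7676 billion.

-39396 billion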